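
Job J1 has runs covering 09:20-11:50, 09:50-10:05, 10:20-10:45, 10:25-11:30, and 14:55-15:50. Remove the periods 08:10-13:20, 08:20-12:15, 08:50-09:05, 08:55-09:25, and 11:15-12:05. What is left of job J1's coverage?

14:55–15:50

First set merges to 09:20–11:50, 14:55–15:50.
Second set merges to 08:10–13:20.
09:20–11:50 lies entirely inside B → drops out.
14:55–15:50 is untouched.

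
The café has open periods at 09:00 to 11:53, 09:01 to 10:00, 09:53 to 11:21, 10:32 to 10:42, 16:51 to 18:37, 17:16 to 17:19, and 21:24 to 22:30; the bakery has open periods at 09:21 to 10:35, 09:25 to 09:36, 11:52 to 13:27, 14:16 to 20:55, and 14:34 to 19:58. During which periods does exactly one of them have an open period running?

09:00-09:21, 10:35-11:52, 11:53-13:27, 14:16-16:51, 18:37-20:55, 21:24-22:30

First set merges to 09:00-11:53, 16:51-18:37, 21:24-22:30.
Second set merges to 09:21-10:35, 11:52-13:27, 14:16-20:55.
Only in the first: 09:00-09:21, 10:35-11:52, 21:24-22:30.
Only in the second: 11:53-13:27, 14:16-16:51, 18:37-20:55.
Together these are the periods covered by exactly one.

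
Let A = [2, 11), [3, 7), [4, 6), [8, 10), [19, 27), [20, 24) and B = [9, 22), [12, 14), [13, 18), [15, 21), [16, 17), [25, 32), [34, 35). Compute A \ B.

Merge the first list: [2, 11), [19, 27).
Merge the second list: [9, 22), [25, 32), [34, 35).
[2, 11) \ B = [2, 9).
[19, 27) \ B = [22, 25).

[2, 9) ∪ [22, 25)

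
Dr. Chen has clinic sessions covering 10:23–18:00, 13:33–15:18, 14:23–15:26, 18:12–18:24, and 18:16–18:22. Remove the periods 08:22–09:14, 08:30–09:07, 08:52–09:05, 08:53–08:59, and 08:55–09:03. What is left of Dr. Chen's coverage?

A, merged: 10:23–18:00, 18:12–18:24.
B, merged: 08:22–09:14.
10:23–18:00 is untouched.
18:12–18:24 is untouched.

10:23–18:00, 18:12–18:24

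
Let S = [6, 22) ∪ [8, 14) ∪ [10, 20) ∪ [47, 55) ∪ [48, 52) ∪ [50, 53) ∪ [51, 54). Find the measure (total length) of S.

Merged: [6, 22), [47, 55).
Lengths: 16 + 8 = 24.

24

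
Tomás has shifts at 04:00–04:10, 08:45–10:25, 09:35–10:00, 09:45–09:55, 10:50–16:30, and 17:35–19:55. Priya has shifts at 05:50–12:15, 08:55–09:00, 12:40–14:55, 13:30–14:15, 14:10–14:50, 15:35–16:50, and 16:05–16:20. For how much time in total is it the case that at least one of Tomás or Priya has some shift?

First set merges to 04:00–04:10, 08:45–10:25, 10:50–16:30, 17:35–19:55.
Second set merges to 05:50–12:15, 12:40–14:55, 15:35–16:50.
A ∪ B = 04:00–04:10, 05:50–16:50, 17:35–19:55.
Total: 10 min + 11 h + 2 h 20 min = 13 h 30 min.

13 h 30 min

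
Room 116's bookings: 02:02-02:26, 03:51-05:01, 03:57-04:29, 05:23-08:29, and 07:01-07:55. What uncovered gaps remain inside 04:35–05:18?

05:01–05:18

The merged coverage is 02:02–02:26, 03:51–05:01, 05:23–08:29.
Complement within 04:35–05:18: 05:01–05:18.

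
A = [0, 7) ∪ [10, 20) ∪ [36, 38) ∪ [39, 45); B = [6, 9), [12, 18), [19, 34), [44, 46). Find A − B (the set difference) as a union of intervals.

[0, 6) ∪ [10, 12) ∪ [18, 19) ∪ [36, 38) ∪ [39, 44)

[0, 7) minus B → [0, 6).
[10, 20) minus B → [10, 12), [18, 19).
[36, 38): no B overlap → unchanged.
[39, 45) minus B → [39, 44).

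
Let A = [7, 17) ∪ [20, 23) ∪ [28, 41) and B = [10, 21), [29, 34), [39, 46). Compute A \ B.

[7, 17) with B removed leaves [7, 10).
[20, 23) with B removed leaves [21, 23).
[28, 41) with B removed leaves [28, 29), [34, 39).

[7, 10) ∪ [21, 23) ∪ [28, 29) ∪ [34, 39)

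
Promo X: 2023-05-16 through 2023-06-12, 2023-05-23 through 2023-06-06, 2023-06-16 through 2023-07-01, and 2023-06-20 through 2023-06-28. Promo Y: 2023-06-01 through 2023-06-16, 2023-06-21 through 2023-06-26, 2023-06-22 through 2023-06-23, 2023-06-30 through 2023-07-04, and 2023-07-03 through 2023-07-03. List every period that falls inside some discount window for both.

First set merges to 2023-05-16 through 2023-06-12, 2023-06-16 through 2023-07-01.
Second set merges to 2023-06-01 through 2023-06-16, 2023-06-21 through 2023-06-26, 2023-06-30 through 2023-07-04.
2023-05-16 through 2023-06-12 meets the second set on 2023-06-01 through 2023-06-12.
2023-06-16 through 2023-07-01 meets the second set on 2023-06-16 through 2023-06-16, 2023-06-21 through 2023-06-26, 2023-06-30 through 2023-07-01.

2023-06-01 through 2023-06-12, 2023-06-16 through 2023-06-16, 2023-06-21 through 2023-06-26, 2023-06-30 through 2023-07-01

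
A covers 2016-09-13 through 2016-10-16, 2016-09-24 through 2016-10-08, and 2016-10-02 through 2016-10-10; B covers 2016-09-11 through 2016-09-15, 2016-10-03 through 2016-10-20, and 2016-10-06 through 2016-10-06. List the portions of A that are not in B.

A, merged: 2016-09-13 through 2016-10-16.
B, merged: 2016-09-11 through 2016-09-15, 2016-10-03 through 2016-10-20.
2016-09-13 through 2016-10-16 with B removed leaves 2016-09-16 through 2016-10-02.

2016-09-16 through 2016-10-02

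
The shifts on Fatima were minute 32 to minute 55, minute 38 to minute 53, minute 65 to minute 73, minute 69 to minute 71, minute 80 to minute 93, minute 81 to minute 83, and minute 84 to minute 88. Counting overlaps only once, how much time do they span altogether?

44 minutes

Merged: minute 32 to minute 55, minute 65 to minute 73, minute 80 to minute 93.
Lengths: 23 minutes + 8 minutes + 13 minutes = 44 minutes.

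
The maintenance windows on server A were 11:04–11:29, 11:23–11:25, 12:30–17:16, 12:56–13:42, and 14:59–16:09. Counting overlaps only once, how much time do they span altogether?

5 h 11 min

Merged: 11:04–11:29, 12:30–17:16.
Lengths: 25 min + 4 h 46 min = 5 h 11 min.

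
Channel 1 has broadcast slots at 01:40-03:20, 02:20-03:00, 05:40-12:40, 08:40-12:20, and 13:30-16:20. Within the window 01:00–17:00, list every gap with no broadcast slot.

Covered (merged): 01:40–03:20, 05:40–12:40, 13:30–16:20.
Uncovered inside 01:00–17:00: 01:00–01:40, 03:20–05:40, 12:40–13:30, 16:20–17:00.

01:00–01:40, 03:20–05:40, 12:40–13:30, 16:20–17:00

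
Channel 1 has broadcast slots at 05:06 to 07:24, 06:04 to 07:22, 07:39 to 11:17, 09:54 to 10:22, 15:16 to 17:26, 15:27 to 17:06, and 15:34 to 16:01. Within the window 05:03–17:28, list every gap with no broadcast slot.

The merged coverage is 05:06–07:24, 07:39–11:17, 15:16–17:26.
Uncovered inside 05:03–17:28: 05:03–05:06, 07:24–07:39, 11:17–15:16, 17:26–17:28.

05:03–05:06, 07:24–07:39, 11:17–15:16, 17:26–17:28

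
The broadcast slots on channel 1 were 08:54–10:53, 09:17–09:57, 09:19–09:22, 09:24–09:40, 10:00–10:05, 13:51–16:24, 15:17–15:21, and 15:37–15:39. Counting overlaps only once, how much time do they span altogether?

Merged: 08:54–10:53, 13:51–16:24.
Lengths: 1 h 59 min + 2 h 33 min = 4 h 32 min.

4 h 32 min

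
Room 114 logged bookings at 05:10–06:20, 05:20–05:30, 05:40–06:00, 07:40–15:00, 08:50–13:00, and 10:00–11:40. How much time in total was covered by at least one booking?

8 h 30 min

Merged: 05:10-06:20, 07:40-15:00.
Lengths: 1 h 10 min + 7 h 20 min = 8 h 30 min.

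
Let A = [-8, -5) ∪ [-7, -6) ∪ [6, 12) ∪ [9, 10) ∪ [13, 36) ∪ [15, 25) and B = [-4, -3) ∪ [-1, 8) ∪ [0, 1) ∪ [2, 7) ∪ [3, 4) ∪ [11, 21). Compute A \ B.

[-8, -5) ∪ [8, 11) ∪ [21, 36)

First set merges to [-8, -5), [6, 12), [13, 36).
Second set merges to [-4, -3), [-1, 8), [11, 21).
[-8, -5) is untouched.
[6, 12) with B removed leaves [8, 11).
[13, 36) with B removed leaves [21, 36).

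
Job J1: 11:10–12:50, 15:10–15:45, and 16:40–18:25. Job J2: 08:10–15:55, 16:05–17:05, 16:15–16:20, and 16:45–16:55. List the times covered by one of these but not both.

B, merged: 08:10-15:55, 16:05-17:05.
Only in the first: 17:05-18:25.
Only in the second: 08:10-11:10, 12:50-15:10, 15:45-15:55, 16:05-16:40.
Together these are the periods covered by exactly one.

08:10-11:10, 12:50-15:10, 15:45-15:55, 16:05-16:40, 17:05-18:25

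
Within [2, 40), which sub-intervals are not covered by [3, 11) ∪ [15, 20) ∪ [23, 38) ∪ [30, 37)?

[2, 3) ∪ [11, 15) ∪ [20, 23) ∪ [38, 40)

After merging, the occupied span is [3, 11), [15, 20), [23, 38).
Uncovered inside [2, 40): [2, 3), [11, 15), [20, 23), [38, 40).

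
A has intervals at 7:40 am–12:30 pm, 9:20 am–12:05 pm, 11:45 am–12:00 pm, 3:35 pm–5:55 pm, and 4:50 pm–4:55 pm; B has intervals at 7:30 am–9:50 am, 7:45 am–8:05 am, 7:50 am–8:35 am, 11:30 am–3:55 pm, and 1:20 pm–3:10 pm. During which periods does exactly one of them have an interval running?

Merge the first list: 7:40 am–12:30 pm, 3:35 pm–5:55 pm.
Merge the second list: 7:30 am–9:50 am, 11:30 am–3:55 pm.
A but not B: 9:50 am–11:30 am, 3:55 pm–5:55 pm.
B but not A: 7:30 am–7:40 am, 12:30 pm–3:35 pm.
Combining gives A △ B.

7:30 am–7:40 am, 9:50 am–11:30 am, 12:30 pm–3:35 pm, 3:55 pm–5:55 pm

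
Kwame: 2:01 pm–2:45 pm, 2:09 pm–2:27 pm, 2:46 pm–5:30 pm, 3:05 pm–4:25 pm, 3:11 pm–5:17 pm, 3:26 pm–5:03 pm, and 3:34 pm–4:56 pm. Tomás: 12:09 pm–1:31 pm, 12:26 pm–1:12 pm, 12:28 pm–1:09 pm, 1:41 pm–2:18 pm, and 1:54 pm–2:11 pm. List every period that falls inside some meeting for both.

2:01 pm–2:18 pm

A, merged: 2:01 pm–2:45 pm, 2:46 pm–5:30 pm.
B, merged: 12:09 pm–1:31 pm, 1:41 pm–2:18 pm.
2:01 pm–2:45 pm overlaps B on 2:01 pm–2:18 pm.
2:46 pm–5:30 pm falls entirely outside B.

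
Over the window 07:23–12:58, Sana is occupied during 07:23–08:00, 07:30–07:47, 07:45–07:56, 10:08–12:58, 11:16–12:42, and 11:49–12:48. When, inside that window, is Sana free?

08:00-10:08

The merged coverage is 07:23-08:00, 10:08-12:58.
Uncovered inside 07:23-12:58: 08:00-10:08.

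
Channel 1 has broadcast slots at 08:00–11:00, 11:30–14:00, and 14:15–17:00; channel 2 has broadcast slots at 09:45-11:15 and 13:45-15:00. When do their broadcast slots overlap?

08:00–11:00 ∩ B → 09:45–11:00.
11:30–14:00 ∩ B → 13:45–14:00.
14:15–17:00 ∩ B → 14:15–15:00.

09:45–11:00, 13:45–14:00, 14:15–15:00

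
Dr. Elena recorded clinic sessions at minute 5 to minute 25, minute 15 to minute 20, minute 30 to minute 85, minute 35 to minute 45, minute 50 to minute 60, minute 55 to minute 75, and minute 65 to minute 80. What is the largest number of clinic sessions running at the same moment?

3

At minute 55, 3 of the intervals are simultaneously active.
No point has more.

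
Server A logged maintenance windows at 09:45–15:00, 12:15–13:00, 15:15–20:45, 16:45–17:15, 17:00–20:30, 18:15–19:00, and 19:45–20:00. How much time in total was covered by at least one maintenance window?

Merged: 09:45-15:00, 15:15-20:45.
Lengths: 5 h 15 min + 5 h 30 min = 10 h 45 min.

10 h 45 min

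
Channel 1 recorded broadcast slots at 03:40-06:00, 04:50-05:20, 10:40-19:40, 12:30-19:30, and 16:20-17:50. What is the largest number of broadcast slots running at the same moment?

At 16:20, 3 of the intervals are simultaneously active.
No point has more.

3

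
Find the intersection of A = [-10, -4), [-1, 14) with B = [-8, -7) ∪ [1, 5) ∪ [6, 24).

[-10, -4) overlaps B on [-8, -7).
[-1, 14) overlaps B on [1, 5), [6, 14).

[-8, -7) ∪ [1, 5) ∪ [6, 14)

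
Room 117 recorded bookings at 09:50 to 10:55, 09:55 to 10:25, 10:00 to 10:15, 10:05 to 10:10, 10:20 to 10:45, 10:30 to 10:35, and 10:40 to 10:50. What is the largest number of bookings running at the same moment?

4

At 10:05, 4 of the intervals are simultaneously active.
No point has more.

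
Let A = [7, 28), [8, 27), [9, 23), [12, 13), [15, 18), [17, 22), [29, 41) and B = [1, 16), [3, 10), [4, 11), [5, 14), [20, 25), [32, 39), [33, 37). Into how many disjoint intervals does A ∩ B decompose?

3

A, merged: [7, 28), [29, 41).
B, merged: [1, 16), [20, 25), [32, 39).
A ∩ B = [7, 16), [20, 25), [32, 39).
That is 3 disjoint pieces.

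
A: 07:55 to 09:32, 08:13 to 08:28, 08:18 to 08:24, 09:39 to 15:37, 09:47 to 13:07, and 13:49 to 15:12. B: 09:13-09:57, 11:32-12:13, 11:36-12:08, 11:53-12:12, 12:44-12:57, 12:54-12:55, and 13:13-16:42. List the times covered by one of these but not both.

First set merges to 07:55–09:32, 09:39–15:37.
Second set merges to 09:13–09:57, 11:32–12:13, 12:44–12:57, 13:13–16:42.
A but not B: 07:55–09:13, 09:57–11:32, 12:13–12:44, 12:57–13:13.
B but not A: 09:32–09:39, 15:37–16:42.
Combining gives A △ B.

07:55–09:13, 09:32–09:39, 09:57–11:32, 12:13–12:44, 12:57–13:13, 15:37–16:42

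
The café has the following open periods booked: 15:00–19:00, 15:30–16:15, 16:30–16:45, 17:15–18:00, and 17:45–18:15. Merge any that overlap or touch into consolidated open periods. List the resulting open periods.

15:30–16:15 overlaps/touches 15:00–19:00 → extend to 15:00–19:00.
16:30–16:45 overlaps/touches 15:00–19:00 → extend to 15:00–19:00.
17:15–18:00 overlaps/touches 15:00–19:00 → extend to 15:00–19:00.
17:45–18:15 overlaps/touches 15:00–19:00 → extend to 15:00–19:00.

15:00–19:00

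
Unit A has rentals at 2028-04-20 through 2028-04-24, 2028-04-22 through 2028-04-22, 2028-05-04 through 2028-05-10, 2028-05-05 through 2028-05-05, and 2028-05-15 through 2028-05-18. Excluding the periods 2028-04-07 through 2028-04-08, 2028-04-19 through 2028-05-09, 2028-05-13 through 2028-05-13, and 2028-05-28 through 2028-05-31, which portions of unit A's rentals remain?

Merge the first list: 2028-04-20 through 2028-04-24, 2028-05-04 through 2028-05-10, 2028-05-15 through 2028-05-18.
2028-04-20 through 2028-04-24: entirely removed.
2028-05-04 through 2028-05-10 \ B = 2028-05-10 through 2028-05-10.
2028-05-15 through 2028-05-18: nothing removed.

2028-05-10 through 2028-05-10, 2028-05-15 through 2028-05-18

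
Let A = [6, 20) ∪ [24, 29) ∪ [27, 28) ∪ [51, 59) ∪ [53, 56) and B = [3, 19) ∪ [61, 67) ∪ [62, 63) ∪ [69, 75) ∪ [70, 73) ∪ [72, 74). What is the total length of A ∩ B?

13

First set merges to [6, 20), [24, 29), [51, 59).
Second set merges to [3, 19), [61, 67), [69, 75).
A ∩ B = [6, 19).
Total: 13.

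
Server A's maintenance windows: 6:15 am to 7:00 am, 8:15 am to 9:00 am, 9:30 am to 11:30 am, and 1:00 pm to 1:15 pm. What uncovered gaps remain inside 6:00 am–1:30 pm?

After merging, the occupied span is 6:15 am–7:00 am, 8:15 am–9:00 am, 9:30 am–11:30 am, 1:00 pm–1:15 pm.
Uncovered inside 6:00 am–1:30 pm: 6:00 am–6:15 am, 7:00 am–8:15 am, 9:00 am–9:30 am, 11:30 am–1:00 pm, 1:15 pm–1:30 pm.

6:00 am–6:15 am, 7:00 am–8:15 am, 9:00 am–9:30 am, 11:30 am–1:00 pm, 1:15 pm–1:30 pm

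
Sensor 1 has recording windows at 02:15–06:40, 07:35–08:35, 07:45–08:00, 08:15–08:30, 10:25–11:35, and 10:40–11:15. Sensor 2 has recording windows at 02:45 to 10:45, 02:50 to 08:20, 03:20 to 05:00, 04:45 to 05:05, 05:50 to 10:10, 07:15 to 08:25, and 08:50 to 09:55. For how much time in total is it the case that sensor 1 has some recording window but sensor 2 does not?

1 h 20 min

First set merges to 02:15-06:40, 07:35-08:35, 10:25-11:35.
Second set merges to 02:45-10:45.
A \ B = 02:15-02:45, 10:45-11:35.
Total: 30 min + 50 min = 1 h 20 min.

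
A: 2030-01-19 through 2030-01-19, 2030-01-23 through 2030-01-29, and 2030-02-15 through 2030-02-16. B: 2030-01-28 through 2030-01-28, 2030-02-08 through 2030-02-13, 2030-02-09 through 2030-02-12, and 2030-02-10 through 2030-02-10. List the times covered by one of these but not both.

2030-01-19 through 2030-01-19, 2030-01-23 through 2030-01-27, 2030-01-29 through 2030-01-29, 2030-02-08 through 2030-02-13, 2030-02-15 through 2030-02-16

B, merged: 2030-01-28 through 2030-01-28, 2030-02-08 through 2030-02-13.
A \ B = 2030-01-19 through 2030-01-19, 2030-01-23 through 2030-01-27, 2030-01-29 through 2030-01-29, 2030-02-15 through 2030-02-16.
B \ A = 2030-02-08 through 2030-02-13.
Union of the two gives the symmetric difference.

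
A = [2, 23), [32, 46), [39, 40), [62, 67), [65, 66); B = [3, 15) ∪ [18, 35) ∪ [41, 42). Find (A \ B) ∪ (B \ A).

Merge the first list: [2, 23), [32, 46), [62, 67).
Only in the first: [2, 3), [15, 18), [35, 41), [42, 46), [62, 67).
Only in the second: [23, 32).
Together these are the periods covered by exactly one.

[2, 3) ∪ [15, 18) ∪ [23, 32) ∪ [35, 41) ∪ [42, 46) ∪ [62, 67)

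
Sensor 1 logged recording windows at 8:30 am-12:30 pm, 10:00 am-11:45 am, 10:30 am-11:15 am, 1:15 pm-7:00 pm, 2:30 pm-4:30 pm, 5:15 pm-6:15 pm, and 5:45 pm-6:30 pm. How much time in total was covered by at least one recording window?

Merged: 8:30 am-12:30 pm, 1:15 pm-7:00 pm.
Lengths: 4 h + 5 h 45 min = 9 h 45 min.

9 h 45 min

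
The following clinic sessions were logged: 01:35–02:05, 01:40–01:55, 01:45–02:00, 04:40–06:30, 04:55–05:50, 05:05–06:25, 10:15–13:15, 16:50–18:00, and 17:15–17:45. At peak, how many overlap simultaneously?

3

Walk the sorted start/end points keeping a running depth.
The depth first hits 3 at 01:45.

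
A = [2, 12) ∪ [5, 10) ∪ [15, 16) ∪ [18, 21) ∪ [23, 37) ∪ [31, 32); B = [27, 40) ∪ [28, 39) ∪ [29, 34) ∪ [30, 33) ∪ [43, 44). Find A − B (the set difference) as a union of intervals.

[2, 12) ∪ [15, 16) ∪ [18, 21) ∪ [23, 27)

First set merges to [2, 12), [15, 16), [18, 21), [23, 37).
Second set merges to [27, 40), [43, 44).
[2, 12): no B overlap → unchanged.
[15, 16): no B overlap → unchanged.
[18, 21): no B overlap → unchanged.
[23, 37) minus B → [23, 27).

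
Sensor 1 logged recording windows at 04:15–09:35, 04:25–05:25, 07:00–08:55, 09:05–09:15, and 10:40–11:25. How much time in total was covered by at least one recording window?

Merged: 04:15–09:35, 10:40–11:25.
Lengths: 5 h 20 min + 45 min = 6 h 5 min.

6 h 5 min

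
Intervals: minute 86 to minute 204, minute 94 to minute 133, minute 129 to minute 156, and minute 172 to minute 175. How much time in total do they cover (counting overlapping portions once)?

Merged: minute 86 to minute 204.
Length: 118 minutes.

118 minutes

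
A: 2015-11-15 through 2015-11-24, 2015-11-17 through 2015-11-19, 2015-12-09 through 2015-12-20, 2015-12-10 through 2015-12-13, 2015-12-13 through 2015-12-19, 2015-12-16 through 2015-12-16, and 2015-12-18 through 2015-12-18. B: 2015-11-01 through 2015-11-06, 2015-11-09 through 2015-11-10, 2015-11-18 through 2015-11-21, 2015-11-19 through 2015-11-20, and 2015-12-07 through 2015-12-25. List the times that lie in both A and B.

2015-11-18 through 2015-11-21, 2015-12-09 through 2015-12-20

First set merges to 2015-11-15 through 2015-11-24, 2015-12-09 through 2015-12-20.
Second set merges to 2015-11-01 through 2015-11-06, 2015-11-09 through 2015-11-10, 2015-11-18 through 2015-11-21, 2015-12-07 through 2015-12-25.
2015-11-15 through 2015-11-24 ∩ B → 2015-11-18 through 2015-11-21.
2015-12-09 through 2015-12-20 ∩ B → 2015-12-09 through 2015-12-20.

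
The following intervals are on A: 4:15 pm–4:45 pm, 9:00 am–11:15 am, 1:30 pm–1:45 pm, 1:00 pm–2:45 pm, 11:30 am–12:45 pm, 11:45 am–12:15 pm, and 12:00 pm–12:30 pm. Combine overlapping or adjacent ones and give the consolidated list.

9:00 am–11:15 am, 11:30 am–12:45 pm, 1:00 pm–2:45 pm, 4:15 pm–4:45 pm

Sort by start: 9:00 am–11:15 am, 11:30 am–12:45 pm, 11:45 am–12:15 pm, 12:00 pm–12:30 pm, 1:00 pm–2:45 pm, 1:30 pm–1:45 pm, 4:15 pm–4:45 pm.
11:30 am–12:45 pm is disjoint → start new block.
11:45 am–12:15 pm overlaps/touches 11:30 am–12:45 pm → extend to 11:30 am–12:45 pm.
12:00 pm–12:30 pm overlaps/touches 11:30 am–12:45 pm → extend to 11:30 am–12:45 pm.
1:00 pm–2:45 pm is disjoint → start new block.
1:30 pm–1:45 pm overlaps/touches 1:00 pm–2:45 pm → extend to 1:00 pm–2:45 pm.
4:15 pm–4:45 pm is disjoint → start new block.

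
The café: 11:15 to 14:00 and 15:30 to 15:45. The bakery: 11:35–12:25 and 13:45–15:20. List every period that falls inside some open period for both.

11:15–14:00 ∩ B → 11:35–12:25, 13:45–14:00.
15:30–15:45 meets no B interval.

11:35–12:25, 13:45–14:00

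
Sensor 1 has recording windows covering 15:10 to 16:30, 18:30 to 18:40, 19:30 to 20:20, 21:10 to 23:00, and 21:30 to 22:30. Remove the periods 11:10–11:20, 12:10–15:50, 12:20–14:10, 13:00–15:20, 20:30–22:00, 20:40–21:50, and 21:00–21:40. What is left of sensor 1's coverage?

A, merged: 15:10-16:30, 18:30-18:40, 19:30-20:20, 21:10-23:00.
B, merged: 11:10-11:20, 12:10-15:50, 20:30-22:00.
15:10-16:30 with B removed leaves 15:50-16:30.
18:30-18:40 is untouched.
19:30-20:20 is untouched.
21:10-23:00 with B removed leaves 22:00-23:00.

15:50-16:30, 18:30-18:40, 19:30-20:20, 22:00-23:00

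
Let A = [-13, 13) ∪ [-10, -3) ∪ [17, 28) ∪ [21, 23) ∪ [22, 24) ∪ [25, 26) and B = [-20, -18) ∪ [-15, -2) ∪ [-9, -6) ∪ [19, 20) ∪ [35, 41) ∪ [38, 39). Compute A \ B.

A, merged: [-13, 13), [17, 28).
B, merged: [-20, -18), [-15, -2), [19, 20), [35, 41).
[-13, 13) \ B = [-2, 13).
[17, 28) \ B = [17, 19), [20, 28).

[-2, 13) ∪ [17, 19) ∪ [20, 28)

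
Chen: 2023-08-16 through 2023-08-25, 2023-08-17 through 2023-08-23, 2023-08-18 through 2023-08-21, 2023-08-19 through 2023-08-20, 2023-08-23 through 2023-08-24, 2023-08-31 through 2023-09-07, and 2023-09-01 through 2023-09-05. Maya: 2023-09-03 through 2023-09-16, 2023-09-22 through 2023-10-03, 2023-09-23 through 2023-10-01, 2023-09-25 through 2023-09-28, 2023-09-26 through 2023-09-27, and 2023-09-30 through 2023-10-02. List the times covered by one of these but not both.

2023-08-16 through 2023-08-25, 2023-08-31 through 2023-09-02, 2023-09-08 through 2023-09-16, 2023-09-22 through 2023-10-03

A, merged: 2023-08-16 through 2023-08-25, 2023-08-31 through 2023-09-07.
B, merged: 2023-09-03 through 2023-09-16, 2023-09-22 through 2023-10-03.
A \ B = 2023-08-16 through 2023-08-25, 2023-08-31 through 2023-09-02.
B \ A = 2023-09-08 through 2023-09-16, 2023-09-22 through 2023-10-03.
Union of the two gives the symmetric difference.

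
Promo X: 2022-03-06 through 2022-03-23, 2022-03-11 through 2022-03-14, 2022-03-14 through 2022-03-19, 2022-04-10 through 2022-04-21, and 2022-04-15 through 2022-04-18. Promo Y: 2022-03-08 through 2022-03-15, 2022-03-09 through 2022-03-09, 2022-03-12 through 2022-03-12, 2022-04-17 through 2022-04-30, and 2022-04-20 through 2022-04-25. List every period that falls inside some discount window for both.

First set merges to 2022-03-06 through 2022-03-23, 2022-04-10 through 2022-04-21.
Second set merges to 2022-03-08 through 2022-03-15, 2022-04-17 through 2022-04-30.
2022-03-06 through 2022-03-23 ∩ B → 2022-03-08 through 2022-03-15.
2022-04-10 through 2022-04-21 ∩ B → 2022-04-17 through 2022-04-21.

2022-03-08 through 2022-03-15, 2022-04-17 through 2022-04-21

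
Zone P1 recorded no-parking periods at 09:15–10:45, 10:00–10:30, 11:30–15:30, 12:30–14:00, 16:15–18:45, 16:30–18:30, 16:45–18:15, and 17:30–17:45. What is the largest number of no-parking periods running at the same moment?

Sweep endpoints in order; track running count of active intervals.
Peak of 4 reached at 17:30.

4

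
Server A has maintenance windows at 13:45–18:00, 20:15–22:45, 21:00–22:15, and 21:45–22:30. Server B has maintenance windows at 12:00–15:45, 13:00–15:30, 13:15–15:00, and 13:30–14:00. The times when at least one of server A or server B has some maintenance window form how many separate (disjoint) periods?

First set merges to 13:45–18:00, 20:15–22:45.
Second set merges to 12:00–15:45.
A ∪ B = 12:00–18:00, 20:15–22:45.
That is 2 disjoint pieces.

2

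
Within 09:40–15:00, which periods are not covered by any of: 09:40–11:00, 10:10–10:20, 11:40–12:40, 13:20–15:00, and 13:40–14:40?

The merged coverage is 09:40–11:00, 11:40–12:40, 13:20–15:00.
Uncovered inside 09:40–15:00: 11:00–11:40, 12:40–13:20.

11:00–11:40, 12:40–13:20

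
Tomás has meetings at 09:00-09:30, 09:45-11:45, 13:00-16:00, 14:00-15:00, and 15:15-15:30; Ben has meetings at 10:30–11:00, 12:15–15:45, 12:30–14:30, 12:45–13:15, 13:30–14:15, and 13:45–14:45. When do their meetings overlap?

A, merged: 09:00–09:30, 09:45–11:45, 13:00–16:00.
B, merged: 10:30–11:00, 12:15–15:45.
09:00–09:30 falls entirely outside B.
09:45–11:45 overlaps B on 10:30–11:00.
13:00–16:00 overlaps B on 13:00–15:45.

10:30–11:00, 13:00–15:45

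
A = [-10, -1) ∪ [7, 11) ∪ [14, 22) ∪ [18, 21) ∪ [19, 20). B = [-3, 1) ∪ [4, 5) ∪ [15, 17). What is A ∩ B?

First set merges to [-10, -1), [7, 11), [14, 22).
[-10, -1) meets the second set on [-3, -1).
[7, 11): no overlap with the second set.
[14, 22) meets the second set on [15, 17).

[-3, -1) ∪ [15, 17)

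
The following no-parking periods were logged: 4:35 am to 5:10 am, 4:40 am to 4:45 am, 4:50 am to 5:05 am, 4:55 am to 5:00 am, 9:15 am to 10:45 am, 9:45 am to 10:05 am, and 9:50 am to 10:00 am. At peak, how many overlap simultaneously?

3

At 4:55 am, 3 of the intervals are simultaneously active.
No point has more.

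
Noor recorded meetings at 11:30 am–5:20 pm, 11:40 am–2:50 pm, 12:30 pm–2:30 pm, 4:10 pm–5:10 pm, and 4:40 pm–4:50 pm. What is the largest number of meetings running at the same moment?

At 12:30 pm, 3 of the intervals are simultaneously active.
No point has more.

3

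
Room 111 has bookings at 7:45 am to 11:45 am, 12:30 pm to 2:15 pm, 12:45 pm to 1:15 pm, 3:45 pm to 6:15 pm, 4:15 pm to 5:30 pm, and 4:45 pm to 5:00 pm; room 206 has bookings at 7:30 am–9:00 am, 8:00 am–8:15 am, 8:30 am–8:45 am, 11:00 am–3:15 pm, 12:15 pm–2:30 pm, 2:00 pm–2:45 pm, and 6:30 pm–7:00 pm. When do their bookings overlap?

A, merged: 7:45 am–11:45 am, 12:30 pm–2:15 pm, 3:45 pm–6:15 pm.
B, merged: 7:30 am–9:00 am, 11:00 am–3:15 pm, 6:30 pm–7:00 pm.
7:45 am–11:45 am ∩ B → 7:45 am–9:00 am, 11:00 am–11:45 am.
12:30 pm–2:15 pm ∩ B → 12:30 pm–2:15 pm.
3:45 pm–6:15 pm meets no B interval.

7:45 am–9:00 am, 11:00 am–11:45 am, 12:30 pm–2:15 pm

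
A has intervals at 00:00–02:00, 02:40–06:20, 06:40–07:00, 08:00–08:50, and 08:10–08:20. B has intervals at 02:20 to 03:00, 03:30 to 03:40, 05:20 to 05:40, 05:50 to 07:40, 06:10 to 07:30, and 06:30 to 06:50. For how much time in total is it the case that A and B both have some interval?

A, merged: 00:00-02:00, 02:40-06:20, 06:40-07:00, 08:00-08:50.
B, merged: 02:20-03:00, 03:30-03:40, 05:20-05:40, 05:50-07:40.
A ∩ B = 02:40-03:00, 03:30-03:40, 05:20-05:40, 05:50-06:20, 06:40-07:00.
Total: 20 min + 10 min + 20 min + 30 min + 20 min = 1 h 40 min.

1 h 40 min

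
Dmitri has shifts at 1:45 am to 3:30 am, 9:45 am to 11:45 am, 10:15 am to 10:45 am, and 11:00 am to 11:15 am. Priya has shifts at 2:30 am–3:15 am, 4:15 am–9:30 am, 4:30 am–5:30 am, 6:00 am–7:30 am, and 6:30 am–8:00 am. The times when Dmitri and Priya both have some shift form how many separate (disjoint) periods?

A, merged: 1:45 am-3:30 am, 9:45 am-11:45 am.
B, merged: 2:30 am-3:15 am, 4:15 am-9:30 am.
A ∩ B = 2:30 am-3:15 am.
That is 1 disjoint piece.

1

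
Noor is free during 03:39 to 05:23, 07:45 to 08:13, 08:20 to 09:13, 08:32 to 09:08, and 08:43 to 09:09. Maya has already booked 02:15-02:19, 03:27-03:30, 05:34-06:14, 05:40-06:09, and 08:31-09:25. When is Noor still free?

A, merged: 03:39-05:23, 07:45-08:13, 08:20-09:13.
B, merged: 02:15-02:19, 03:27-03:30, 05:34-06:14, 08:31-09:25.
03:39-05:23: no B overlap → unchanged.
07:45-08:13: no B overlap → unchanged.
08:20-09:13 minus B → 08:20-08:31.

03:39-05:23, 07:45-08:13, 08:20-08:31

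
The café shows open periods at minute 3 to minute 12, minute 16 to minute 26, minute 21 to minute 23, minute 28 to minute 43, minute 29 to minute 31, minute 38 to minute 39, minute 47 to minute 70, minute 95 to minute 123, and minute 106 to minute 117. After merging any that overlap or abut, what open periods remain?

minute 3 to minute 12, minute 16 to minute 26, minute 28 to minute 43, minute 47 to minute 70, minute 95 to minute 123

minute 16 to minute 26 is disjoint → start new block.
minute 21 to minute 23 overlaps/touches minute 16 to minute 26 → extend to minute 16 to minute 26.
minute 28 to minute 43 is disjoint → start new block.
minute 29 to minute 31 overlaps/touches minute 28 to minute 43 → extend to minute 28 to minute 43.
minute 38 to minute 39 overlaps/touches minute 28 to minute 43 → extend to minute 28 to minute 43.
minute 47 to minute 70 is disjoint → start new block.
minute 95 to minute 123 is disjoint → start new block.
minute 106 to minute 117 overlaps/touches minute 95 to minute 123 → extend to minute 95 to minute 123.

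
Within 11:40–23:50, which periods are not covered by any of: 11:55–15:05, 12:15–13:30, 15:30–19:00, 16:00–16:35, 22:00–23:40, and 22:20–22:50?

Covered (merged): 11:55–15:05, 15:30–19:00, 22:00–23:40.
Uncovered inside 11:40–23:50: 11:40–11:55, 15:05–15:30, 19:00–22:00, 23:40–23:50.

11:40–11:55, 15:05–15:30, 19:00–22:00, 23:40–23:50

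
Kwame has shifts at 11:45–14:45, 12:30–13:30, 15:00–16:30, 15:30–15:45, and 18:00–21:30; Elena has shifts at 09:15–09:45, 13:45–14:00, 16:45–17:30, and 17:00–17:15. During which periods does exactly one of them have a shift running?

First set merges to 11:45–14:45, 15:00–16:30, 18:00–21:30.
Second set merges to 09:15–09:45, 13:45–14:00, 16:45–17:30.
Only in the first: 11:45–13:45, 14:00–14:45, 15:00–16:30, 18:00–21:30.
Only in the second: 09:15–09:45, 16:45–17:30.
Together these are the periods covered by exactly one.

09:15–09:45, 11:45–13:45, 14:00–14:45, 15:00–16:30, 16:45–17:30, 18:00–21:30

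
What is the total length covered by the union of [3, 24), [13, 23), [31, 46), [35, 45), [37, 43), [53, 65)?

48

Merged: [3, 24), [31, 46), [53, 65).
Lengths: 21 + 15 + 12 = 48.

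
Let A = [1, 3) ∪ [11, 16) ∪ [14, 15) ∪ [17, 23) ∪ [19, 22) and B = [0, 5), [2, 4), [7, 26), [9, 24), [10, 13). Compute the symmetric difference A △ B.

A, merged: [1, 3), [11, 16), [17, 23).
B, merged: [0, 5), [7, 26).
A \ B = none.
B \ A = [0, 1), [3, 5), [7, 11), [16, 17), [23, 26).
Union of the two gives the symmetric difference.

[0, 1) ∪ [3, 5) ∪ [7, 11) ∪ [16, 17) ∪ [23, 26)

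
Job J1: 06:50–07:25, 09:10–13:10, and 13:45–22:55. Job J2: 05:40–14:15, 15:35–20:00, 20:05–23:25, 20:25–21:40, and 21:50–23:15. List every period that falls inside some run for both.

06:50-07:25, 09:10-13:10, 13:45-14:15, 15:35-20:00, 20:05-22:55

Merge the second list: 05:40-14:15, 15:35-20:00, 20:05-23:25.
06:50-07:25 overlaps B on 06:50-07:25.
09:10-13:10 overlaps B on 09:10-13:10.
13:45-22:55 overlaps B on 13:45-14:15, 15:35-20:00, 20:05-22:55.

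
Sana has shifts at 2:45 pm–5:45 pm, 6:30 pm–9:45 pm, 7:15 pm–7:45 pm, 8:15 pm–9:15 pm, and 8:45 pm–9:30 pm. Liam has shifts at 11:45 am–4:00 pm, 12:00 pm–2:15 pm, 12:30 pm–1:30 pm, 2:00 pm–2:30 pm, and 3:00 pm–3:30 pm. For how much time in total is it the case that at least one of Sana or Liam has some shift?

Merge the first list: 2:45 pm–5:45 pm, 6:30 pm–9:45 pm.
Merge the second list: 11:45 am–4:00 pm.
A ∪ B = 11:45 am–5:45 pm, 6:30 pm–9:45 pm.
Total: 6 h + 3 h 15 min = 9 h 15 min.

9 h 15 min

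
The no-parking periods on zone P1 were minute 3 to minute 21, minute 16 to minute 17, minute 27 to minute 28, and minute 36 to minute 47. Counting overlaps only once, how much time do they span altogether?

Merged: minute 3 to minute 21, minute 27 to minute 28, minute 36 to minute 47.
Lengths: 18 minutes + 1 minute + 11 minutes = 30 minutes.

30 minutes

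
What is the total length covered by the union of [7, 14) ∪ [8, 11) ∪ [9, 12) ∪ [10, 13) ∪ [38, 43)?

Merged: [7, 14), [38, 43).
Lengths: 7 + 5 = 12.

12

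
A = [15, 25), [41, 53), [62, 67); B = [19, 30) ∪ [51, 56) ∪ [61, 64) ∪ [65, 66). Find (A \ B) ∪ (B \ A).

[15, 19) ∪ [25, 30) ∪ [41, 51) ∪ [53, 56) ∪ [61, 62) ∪ [64, 65) ∪ [66, 67)

A but not B: [15, 19), [41, 51), [64, 65), [66, 67).
B but not A: [25, 30), [53, 56), [61, 62).
Combining gives A △ B.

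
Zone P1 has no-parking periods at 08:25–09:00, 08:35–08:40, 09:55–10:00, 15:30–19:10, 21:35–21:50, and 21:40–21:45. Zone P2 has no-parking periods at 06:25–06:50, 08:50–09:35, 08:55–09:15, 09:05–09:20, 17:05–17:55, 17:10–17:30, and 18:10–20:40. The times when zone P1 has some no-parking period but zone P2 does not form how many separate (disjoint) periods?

A, merged: 08:25–09:00, 09:55–10:00, 15:30–19:10, 21:35–21:50.
B, merged: 06:25–06:50, 08:50–09:35, 17:05–17:55, 18:10–20:40.
A \ B = 08:25–08:50, 09:55–10:00, 15:30–17:05, 17:55–18:10, 21:35–21:50.
That is 5 disjoint pieces.

5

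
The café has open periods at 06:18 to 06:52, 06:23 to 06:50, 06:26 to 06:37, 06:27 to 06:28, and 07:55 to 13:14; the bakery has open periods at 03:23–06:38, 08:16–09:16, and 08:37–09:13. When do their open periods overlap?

Merge the first list: 06:18-06:52, 07:55-13:14.
Merge the second list: 03:23-06:38, 08:16-09:16.
06:18-06:52 overlaps B on 06:18-06:38.
07:55-13:14 overlaps B on 08:16-09:16.

06:18-06:38, 08:16-09:16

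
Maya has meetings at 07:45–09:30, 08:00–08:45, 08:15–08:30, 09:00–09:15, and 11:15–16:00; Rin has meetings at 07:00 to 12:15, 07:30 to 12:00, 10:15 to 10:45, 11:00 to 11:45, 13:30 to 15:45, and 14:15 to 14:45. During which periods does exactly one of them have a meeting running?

Merge the first list: 07:45–09:30, 11:15–16:00.
Merge the second list: 07:00–12:15, 13:30–15:45.
Only in the first: 12:15–13:30, 15:45–16:00.
Only in the second: 07:00–07:45, 09:30–11:15.
Together these are the periods covered by exactly one.

07:00–07:45, 09:30–11:15, 12:15–13:30, 15:45–16:00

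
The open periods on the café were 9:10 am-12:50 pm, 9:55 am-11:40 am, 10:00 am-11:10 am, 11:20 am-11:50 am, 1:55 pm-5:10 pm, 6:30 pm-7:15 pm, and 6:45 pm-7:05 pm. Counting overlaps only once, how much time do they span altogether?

7 h 40 min

Merged: 9:10 am–12:50 pm, 1:55 pm–5:10 pm, 6:30 pm–7:15 pm.
Lengths: 3 h 40 min + 3 h 15 min + 45 min = 7 h 40 min.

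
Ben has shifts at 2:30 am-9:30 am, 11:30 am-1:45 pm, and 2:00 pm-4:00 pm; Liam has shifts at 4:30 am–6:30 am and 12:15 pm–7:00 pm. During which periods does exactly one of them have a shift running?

2:30 am–4:30 am, 6:30 am–9:30 am, 11:30 am–12:15 pm, 1:45 pm–2:00 pm, 4:00 pm–7:00 pm

Only in the first: 2:30 am–4:30 am, 6:30 am–9:30 am, 11:30 am–12:15 pm.
Only in the second: 1:45 pm–2:00 pm, 4:00 pm–7:00 pm.
Together these are the periods covered by exactly one.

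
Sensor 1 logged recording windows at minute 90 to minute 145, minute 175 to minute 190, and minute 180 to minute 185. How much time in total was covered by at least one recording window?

70 minutes

Merged: minute 90 to minute 145, minute 175 to minute 190.
Lengths: 55 minutes + 15 minutes = 70 minutes.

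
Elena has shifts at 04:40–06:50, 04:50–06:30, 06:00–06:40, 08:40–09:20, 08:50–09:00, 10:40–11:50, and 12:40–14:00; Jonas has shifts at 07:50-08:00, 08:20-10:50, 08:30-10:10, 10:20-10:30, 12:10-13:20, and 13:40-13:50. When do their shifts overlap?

Merge the first list: 04:40-06:50, 08:40-09:20, 10:40-11:50, 12:40-14:00.
Merge the second list: 07:50-08:00, 08:20-10:50, 12:10-13:20, 13:40-13:50.
04:40-06:50 meets no B interval.
08:40-09:20 ∩ B → 08:40-09:20.
10:40-11:50 ∩ B → 10:40-10:50.
12:40-14:00 ∩ B → 12:40-13:20, 13:40-13:50.

08:40-09:20, 10:40-10:50, 12:40-13:20, 13:40-13:50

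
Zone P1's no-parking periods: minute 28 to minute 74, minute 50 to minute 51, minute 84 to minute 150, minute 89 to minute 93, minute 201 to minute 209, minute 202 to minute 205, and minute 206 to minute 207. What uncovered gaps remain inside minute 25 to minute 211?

The merged coverage is minute 28 to minute 74, minute 84 to minute 150, minute 201 to minute 209.
Uncovered inside minute 25 to minute 211: minute 25 to minute 28, minute 74 to minute 84, minute 150 to minute 201, minute 209 to minute 211.

minute 25 to minute 28, minute 74 to minute 84, minute 150 to minute 201, minute 209 to minute 211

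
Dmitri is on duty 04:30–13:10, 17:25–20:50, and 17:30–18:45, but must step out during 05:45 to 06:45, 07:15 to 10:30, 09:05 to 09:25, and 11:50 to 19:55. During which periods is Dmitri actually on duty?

04:30–05:45, 06:45–07:15, 10:30–11:50, 19:55–20:50

Merge the first list: 04:30–13:10, 17:25–20:50.
Merge the second list: 05:45–06:45, 07:15–10:30, 11:50–19:55.
04:30–13:10 minus B → 04:30–05:45, 06:45–07:15, 10:30–11:50.
17:25–20:50 minus B → 19:55–20:50.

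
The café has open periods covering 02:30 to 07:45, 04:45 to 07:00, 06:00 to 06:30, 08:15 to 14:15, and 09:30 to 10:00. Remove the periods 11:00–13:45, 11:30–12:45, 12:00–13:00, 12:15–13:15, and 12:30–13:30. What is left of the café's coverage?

02:30–07:45, 08:15–11:00, 13:45–14:15

First set merges to 02:30–07:45, 08:15–14:15.
Second set merges to 11:00–13:45.
02:30–07:45: nothing removed.
08:15–14:15 \ B = 08:15–11:00, 13:45–14:15.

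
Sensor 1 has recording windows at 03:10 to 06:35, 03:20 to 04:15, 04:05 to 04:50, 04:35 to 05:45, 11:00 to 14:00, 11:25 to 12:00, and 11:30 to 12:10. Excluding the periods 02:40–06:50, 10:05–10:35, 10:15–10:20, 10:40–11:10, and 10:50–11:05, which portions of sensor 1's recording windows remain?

Merge the first list: 03:10–06:35, 11:00–14:00.
Merge the second list: 02:40–06:50, 10:05–10:35, 10:40–11:10.
03:10–06:35: fully covered by B → removed.
11:00–14:00 minus B → 11:10–14:00.

11:10–14:00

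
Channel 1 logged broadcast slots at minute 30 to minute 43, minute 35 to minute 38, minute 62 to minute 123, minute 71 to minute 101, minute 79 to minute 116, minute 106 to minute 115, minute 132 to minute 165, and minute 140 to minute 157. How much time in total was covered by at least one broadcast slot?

107 minutes

Merged: minute 30 to minute 43, minute 62 to minute 123, minute 132 to minute 165.
Lengths: 13 minutes + 61 minutes + 33 minutes = 107 minutes.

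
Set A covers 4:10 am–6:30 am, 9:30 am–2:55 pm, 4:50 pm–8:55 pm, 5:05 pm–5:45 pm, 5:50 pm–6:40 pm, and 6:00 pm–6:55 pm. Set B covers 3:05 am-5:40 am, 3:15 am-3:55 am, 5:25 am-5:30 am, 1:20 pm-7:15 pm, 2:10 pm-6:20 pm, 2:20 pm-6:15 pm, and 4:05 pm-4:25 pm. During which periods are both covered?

First set merges to 4:10 am-6:30 am, 9:30 am-2:55 pm, 4:50 pm-8:55 pm.
Second set merges to 3:05 am-5:40 am, 1:20 pm-7:15 pm.
4:10 am-6:30 am ∩ B → 4:10 am-5:40 am.
9:30 am-2:55 pm ∩ B → 1:20 pm-2:55 pm.
4:50 pm-8:55 pm ∩ B → 4:50 pm-7:15 pm.

4:10 am-5:40 am, 1:20 pm-2:55 pm, 4:50 pm-7:15 pm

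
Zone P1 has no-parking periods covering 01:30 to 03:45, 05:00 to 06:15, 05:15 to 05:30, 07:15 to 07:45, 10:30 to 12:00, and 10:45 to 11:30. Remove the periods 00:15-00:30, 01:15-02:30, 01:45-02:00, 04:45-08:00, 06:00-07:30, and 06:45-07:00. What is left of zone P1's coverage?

02:30–03:45, 10:30–12:00

A, merged: 01:30–03:45, 05:00–06:15, 07:15–07:45, 10:30–12:00.
B, merged: 00:15–00:30, 01:15–02:30, 04:45–08:00.
01:30–03:45 \ B = 02:30–03:45.
05:00–06:15: entirely removed.
07:15–07:45: entirely removed.
10:30–12:00: nothing removed.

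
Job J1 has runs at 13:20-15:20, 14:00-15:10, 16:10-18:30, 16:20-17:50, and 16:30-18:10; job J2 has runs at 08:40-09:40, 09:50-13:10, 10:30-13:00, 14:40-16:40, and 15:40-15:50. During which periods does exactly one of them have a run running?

08:40–09:40, 09:50–13:10, 13:20–14:40, 15:20–16:10, 16:40–18:30

A, merged: 13:20–15:20, 16:10–18:30.
B, merged: 08:40–09:40, 09:50–13:10, 14:40–16:40.
A but not B: 13:20–14:40, 16:40–18:30.
B but not A: 08:40–09:40, 09:50–13:10, 15:20–16:10.
Combining gives A △ B.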